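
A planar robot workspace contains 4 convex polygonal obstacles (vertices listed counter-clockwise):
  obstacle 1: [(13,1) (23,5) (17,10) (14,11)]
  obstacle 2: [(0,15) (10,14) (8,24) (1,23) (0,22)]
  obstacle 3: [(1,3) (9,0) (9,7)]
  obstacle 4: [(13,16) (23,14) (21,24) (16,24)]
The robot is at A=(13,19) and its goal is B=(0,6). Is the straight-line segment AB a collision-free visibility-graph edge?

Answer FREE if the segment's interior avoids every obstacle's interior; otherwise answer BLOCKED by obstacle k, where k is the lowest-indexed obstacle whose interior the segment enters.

Obstacle 1 [(13,1) (23,5) (17,10) (14,11)]:
  edge (13,1)–(23,5): clear
  edge (23,5)–(17,10): clear
  edge (17,10)–(14,11): clear
  edge (14,11)–(13,1): clear
  midpoint (13/2,25/2) outside
  → clear
Obstacle 2 [(0,15) (10,14) (8,24) (1,23) (0,22)]:
  edge (0,15)–(10,14): crosses AB
  edge (10,14)–(8,24): crosses AB
  edge (8,24)–(1,23): clear
  edge (1,23)–(0,22): clear
  edge (0,22)–(0,15): clear
  → BLOCKED
Obstacle 3 [(1,3) (9,0) (9,7)]:
  edge (1,3)–(9,0): clear
  edge (9,0)–(9,7): clear
  edge (9,7)–(1,3): clear
  midpoint (13/2,25/2) outside
  → clear
Obstacle 4 [(13,16) (23,14) (21,24) (16,24)]:
  edge (13,16)–(23,14): clear
  edge (23,14)–(21,24): clear
  edge (21,24)–(16,24): clear
  edge (16,24)–(13,16): clear
  midpoint (13/2,25/2) outside
  → clear

BLOCKED by obstacle 2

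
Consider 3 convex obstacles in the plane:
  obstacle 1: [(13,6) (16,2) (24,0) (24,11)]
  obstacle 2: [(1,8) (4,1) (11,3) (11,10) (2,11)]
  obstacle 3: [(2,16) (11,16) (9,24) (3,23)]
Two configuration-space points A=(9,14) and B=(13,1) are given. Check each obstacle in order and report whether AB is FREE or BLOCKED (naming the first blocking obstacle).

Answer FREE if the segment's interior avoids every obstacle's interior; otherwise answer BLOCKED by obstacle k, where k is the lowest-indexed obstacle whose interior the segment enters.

Obstacle 1 [(13,6) (16,2) (24,0) (24,11)]:
  edge (13,6)–(16,2): clear
  edge (16,2)–(24,0): clear
  edge (24,0)–(24,11): clear
  edge (24,11)–(13,6): clear
  midpoint (11,15/2) outside
  → clear
Obstacle 2 [(1,8) (4,1) (11,3) (11,10) (2,11)]:
  edge (1,8)–(4,1): clear
  edge (4,1)–(11,3): clear
  edge (11,3)–(11,10): crosses AB
  edge (11,10)–(2,11): crosses AB
  edge (2,11)–(1,8): clear
  → BLOCKED
Obstacle 3 [(2,16) (11,16) (9,24) (3,23)]:
  edge (2,16)–(11,16): clear
  edge (11,16)–(9,24): clear
  edge (9,24)–(3,23): clear
  edge (3,23)–(2,16): clear
  midpoint (11,15/2) outside
  → clear

BLOCKED by obstacle 2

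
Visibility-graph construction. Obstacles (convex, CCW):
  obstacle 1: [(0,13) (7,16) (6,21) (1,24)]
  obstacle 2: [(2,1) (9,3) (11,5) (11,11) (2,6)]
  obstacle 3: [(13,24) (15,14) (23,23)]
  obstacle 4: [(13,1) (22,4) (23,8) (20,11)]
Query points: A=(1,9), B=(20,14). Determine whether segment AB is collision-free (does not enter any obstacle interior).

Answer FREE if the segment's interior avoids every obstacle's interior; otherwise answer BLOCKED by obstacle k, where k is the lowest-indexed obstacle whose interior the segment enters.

Obstacle 1 [(0,13) (7,16) (6,21) (1,24)]:
  edge (0,13)–(7,16): clear
  edge (7,16)–(6,21): clear
  edge (6,21)–(1,24): clear
  edge (1,24)–(0,13): clear
  midpoint (21/2,23/2) outside
  → clear
Obstacle 2 [(2,1) (9,3) (11,5) (11,11) (2,6)]:
  edge (2,1)–(9,3): clear
  edge (9,3)–(11,5): clear
  edge (11,5)–(11,11): clear
  edge (11,11)–(2,6): clear
  edge (2,6)–(2,1): clear
  midpoint (21/2,23/2) outside
  → clear
Obstacle 3 [(13,24) (15,14) (23,23)]:
  edge (13,24)–(15,14): clear
  edge (15,14)–(23,23): clear
  edge (23,23)–(13,24): clear
  midpoint (21/2,23/2) outside
  → clear
Obstacle 4 [(13,1) (22,4) (23,8) (20,11)]:
  edge (13,1)–(22,4): clear
  edge (22,4)–(23,8): clear
  edge (23,8)–(20,11): clear
  edge (20,11)–(13,1): clear
  midpoint (21/2,23/2) outside
  → clear

FREE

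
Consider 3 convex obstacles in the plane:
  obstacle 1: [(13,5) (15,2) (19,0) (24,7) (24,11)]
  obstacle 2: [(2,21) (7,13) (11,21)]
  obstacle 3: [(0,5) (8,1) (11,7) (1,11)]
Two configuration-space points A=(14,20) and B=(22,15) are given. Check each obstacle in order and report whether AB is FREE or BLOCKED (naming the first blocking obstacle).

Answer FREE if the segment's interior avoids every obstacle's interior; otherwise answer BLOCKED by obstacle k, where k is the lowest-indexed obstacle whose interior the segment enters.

FREE

Obstacle 1 [(13,5) (15,2) (19,0) (24,7) (24,11)]:
  edge (13,5)–(15,2): clear
  edge (15,2)–(19,0): clear
  edge (19,0)–(24,7): clear
  edge (24,7)–(24,11): clear
  edge (24,11)–(13,5): clear
  midpoint (18,35/2) outside
  → clear
Obstacle 2 [(2,21) (7,13) (11,21)]:
  edge (2,21)–(7,13): clear
  edge (7,13)–(11,21): clear
  edge (11,21)–(2,21): clear
  midpoint (18,35/2) outside
  → clear
Obstacle 3 [(0,5) (8,1) (11,7) (1,11)]:
  edge (0,5)–(8,1): clear
  edge (8,1)–(11,7): clear
  edge (11,7)–(1,11): clear
  edge (1,11)–(0,5): clear
  midpoint (18,35/2) outside
  → clear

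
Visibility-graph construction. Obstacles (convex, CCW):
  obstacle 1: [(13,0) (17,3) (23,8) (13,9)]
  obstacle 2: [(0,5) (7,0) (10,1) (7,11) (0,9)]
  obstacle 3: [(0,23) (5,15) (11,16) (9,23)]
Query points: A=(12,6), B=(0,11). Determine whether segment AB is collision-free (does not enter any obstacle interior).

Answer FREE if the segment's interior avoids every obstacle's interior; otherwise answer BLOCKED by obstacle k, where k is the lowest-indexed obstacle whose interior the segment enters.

Obstacle 1 [(13,0) (17,3) (23,8) (13,9)]:
  edge (13,0)–(17,3): clear
  edge (17,3)–(23,8): clear
  edge (23,8)–(13,9): clear
  edge (13,9)–(13,0): clear
  midpoint (6,17/2) outside
  → clear
Obstacle 2 [(0,5) (7,0) (10,1) (7,11) (0,9)]:
  edge (0,5)–(7,0): clear
  edge (7,0)–(10,1): clear
  edge (10,1)–(7,11): crosses AB
  edge (7,11)–(0,9): crosses AB
  edge (0,9)–(0,5): clear
  → BLOCKED
Obstacle 3 [(0,23) (5,15) (11,16) (9,23)]:
  edge (0,23)–(5,15): clear
  edge (5,15)–(11,16): clear
  edge (11,16)–(9,23): clear
  edge (9,23)–(0,23): clear
  midpoint (6,17/2) outside
  → clear

BLOCKED by obstacle 2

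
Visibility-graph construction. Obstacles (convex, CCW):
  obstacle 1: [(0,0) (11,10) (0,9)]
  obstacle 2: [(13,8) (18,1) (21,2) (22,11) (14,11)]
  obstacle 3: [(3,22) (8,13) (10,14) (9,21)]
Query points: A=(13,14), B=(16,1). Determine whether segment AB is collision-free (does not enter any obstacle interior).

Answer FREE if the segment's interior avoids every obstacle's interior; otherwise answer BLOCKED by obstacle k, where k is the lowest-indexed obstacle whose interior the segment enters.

BLOCKED by obstacle 2

Obstacle 1 [(0,0) (11,10) (0,9)]:
  edge (0,0)–(11,10): clear
  edge (11,10)–(0,9): clear
  edge (0,9)–(0,0): clear
  midpoint (29/2,15/2) outside
  → clear
Obstacle 2 [(13,8) (18,1) (21,2) (22,11) (14,11)]:
  edge (13,8)–(18,1): crosses AB
  edge (18,1)–(21,2): clear
  edge (21,2)–(22,11): clear
  edge (22,11)–(14,11): clear
  edge (14,11)–(13,8): crosses AB
  → BLOCKED
Obstacle 3 [(3,22) (8,13) (10,14) (9,21)]:
  edge (3,22)–(8,13): clear
  edge (8,13)–(10,14): clear
  edge (10,14)–(9,21): clear
  edge (9,21)–(3,22): clear
  midpoint (29/2,15/2) outside
  → clear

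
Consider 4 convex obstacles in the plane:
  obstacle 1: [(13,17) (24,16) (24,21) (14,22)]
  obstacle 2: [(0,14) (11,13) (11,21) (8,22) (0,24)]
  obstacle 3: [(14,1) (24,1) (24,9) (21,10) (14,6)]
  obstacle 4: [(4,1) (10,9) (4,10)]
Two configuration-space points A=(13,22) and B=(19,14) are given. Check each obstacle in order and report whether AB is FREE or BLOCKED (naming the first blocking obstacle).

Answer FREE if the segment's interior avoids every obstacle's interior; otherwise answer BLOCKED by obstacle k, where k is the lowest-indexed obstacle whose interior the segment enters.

Obstacle 1 [(13,17) (24,16) (24,21) (14,22)]:
  edge (13,17)–(24,16): crosses AB
  edge (24,16)–(24,21): clear
  edge (24,21)–(14,22): clear
  edge (14,22)–(13,17): crosses AB
  → BLOCKED
Obstacle 2 [(0,14) (11,13) (11,21) (8,22) (0,24)]:
  edge (0,14)–(11,13): clear
  edge (11,13)–(11,21): clear
  edge (11,21)–(8,22): clear
  edge (8,22)–(0,24): clear
  edge (0,24)–(0,14): clear
  midpoint (16,18) outside
  → clear
Obstacle 3 [(14,1) (24,1) (24,9) (21,10) (14,6)]:
  edge (14,1)–(24,1): clear
  edge (24,1)–(24,9): clear
  edge (24,9)–(21,10): clear
  edge (21,10)–(14,6): clear
  edge (14,6)–(14,1): clear
  midpoint (16,18) outside
  → clear
Obstacle 4 [(4,1) (10,9) (4,10)]:
  edge (4,1)–(10,9): clear
  edge (10,9)–(4,10): clear
  edge (4,10)–(4,1): clear
  midpoint (16,18) outside
  → clear

BLOCKED by obstacle 1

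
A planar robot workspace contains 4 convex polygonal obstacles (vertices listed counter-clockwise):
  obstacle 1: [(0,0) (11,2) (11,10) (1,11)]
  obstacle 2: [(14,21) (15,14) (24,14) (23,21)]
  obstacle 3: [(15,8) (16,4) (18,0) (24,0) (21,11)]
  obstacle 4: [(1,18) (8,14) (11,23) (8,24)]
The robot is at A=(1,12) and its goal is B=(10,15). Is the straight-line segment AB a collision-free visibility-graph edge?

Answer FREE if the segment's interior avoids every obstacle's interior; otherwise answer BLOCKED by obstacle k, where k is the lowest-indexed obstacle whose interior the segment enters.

BLOCKED by obstacle 4

Obstacle 1 [(0,0) (11,2) (11,10) (1,11)]:
  edge (0,0)–(11,2): clear
  edge (11,2)–(11,10): clear
  edge (11,10)–(1,11): clear
  edge (1,11)–(0,0): clear
  midpoint (11/2,27/2) outside
  → clear
Obstacle 2 [(14,21) (15,14) (24,14) (23,21)]:
  edge (14,21)–(15,14): clear
  edge (15,14)–(24,14): clear
  edge (24,14)–(23,21): clear
  edge (23,21)–(14,21): clear
  midpoint (11/2,27/2) outside
  → clear
Obstacle 3 [(15,8) (16,4) (18,0) (24,0) (21,11)]:
  edge (15,8)–(16,4): clear
  edge (16,4)–(18,0): clear
  edge (18,0)–(24,0): clear
  edge (24,0)–(21,11): clear
  edge (21,11)–(15,8): clear
  midpoint (11/2,27/2) outside
  → clear
Obstacle 4 [(1,18) (8,14) (11,23) (8,24)]:
  edge (1,18)–(8,14): crosses AB
  edge (8,14)–(11,23): crosses AB
  edge (11,23)–(8,24): clear
  edge (8,24)–(1,18): clear
  → BLOCKED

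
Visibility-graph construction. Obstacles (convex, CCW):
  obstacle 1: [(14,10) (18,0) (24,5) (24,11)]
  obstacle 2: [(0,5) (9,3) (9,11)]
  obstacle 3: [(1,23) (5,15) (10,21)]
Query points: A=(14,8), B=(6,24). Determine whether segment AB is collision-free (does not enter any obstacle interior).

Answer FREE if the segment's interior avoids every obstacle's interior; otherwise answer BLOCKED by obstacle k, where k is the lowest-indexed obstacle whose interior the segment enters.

Obstacle 1 [(14,10) (18,0) (24,5) (24,11)]:
  edge (14,10)–(18,0): clear
  edge (18,0)–(24,5): clear
  edge (24,5)–(24,11): clear
  edge (24,11)–(14,10): clear
  midpoint (10,16) outside
  → clear
Obstacle 2 [(0,5) (9,3) (9,11)]:
  edge (0,5)–(9,3): clear
  edge (9,3)–(9,11): clear
  edge (9,11)–(0,5): clear
  midpoint (10,16) outside
  → clear
Obstacle 3 [(1,23) (5,15) (10,21)]:
  edge (1,23)–(5,15): clear
  edge (5,15)–(10,21): crosses AB
  edge (10,21)–(1,23): crosses AB
  → BLOCKED

BLOCKED by obstacle 3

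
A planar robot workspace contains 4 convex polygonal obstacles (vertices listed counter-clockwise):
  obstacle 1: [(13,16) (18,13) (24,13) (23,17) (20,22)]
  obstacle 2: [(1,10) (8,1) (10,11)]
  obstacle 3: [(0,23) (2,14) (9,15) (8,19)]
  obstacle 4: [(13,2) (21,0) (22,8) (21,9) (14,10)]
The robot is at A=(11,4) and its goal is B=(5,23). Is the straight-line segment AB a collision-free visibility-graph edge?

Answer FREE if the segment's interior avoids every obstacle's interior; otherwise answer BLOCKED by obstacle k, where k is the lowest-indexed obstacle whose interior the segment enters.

Obstacle 1 [(13,16) (18,13) (24,13) (23,17) (20,22)]:
  edge (13,16)–(18,13): clear
  edge (18,13)–(24,13): clear
  edge (24,13)–(23,17): clear
  edge (23,17)–(20,22): clear
  edge (20,22)–(13,16): clear
  midpoint (8,27/2) outside
  → clear
Obstacle 2 [(1,10) (8,1) (10,11)]:
  edge (1,10)–(8,1): clear
  edge (8,1)–(10,11): crosses AB
  edge (10,11)–(1,10): crosses AB
  → BLOCKED
Obstacle 3 [(0,23) (2,14) (9,15) (8,19)]:
  edge (0,23)–(2,14): clear
  edge (2,14)–(9,15): crosses AB
  edge (9,15)–(8,19): clear
  edge (8,19)–(0,23): crosses AB
  → BLOCKED
Obstacle 4 [(13,2) (21,0) (22,8) (21,9) (14,10)]:
  edge (13,2)–(21,0): clear
  edge (21,0)–(22,8): clear
  edge (22,8)–(21,9): clear
  edge (21,9)–(14,10): clear
  edge (14,10)–(13,2): clear
  midpoint (8,27/2) outside
  → clear

BLOCKED by obstacle 2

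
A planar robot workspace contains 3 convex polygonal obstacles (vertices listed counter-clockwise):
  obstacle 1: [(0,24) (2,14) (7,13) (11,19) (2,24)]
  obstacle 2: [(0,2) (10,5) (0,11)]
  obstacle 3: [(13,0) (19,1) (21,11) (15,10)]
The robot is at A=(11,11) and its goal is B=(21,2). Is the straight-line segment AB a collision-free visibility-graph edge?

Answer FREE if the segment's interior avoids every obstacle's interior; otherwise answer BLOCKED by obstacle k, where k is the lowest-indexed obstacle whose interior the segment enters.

Obstacle 1 [(0,24) (2,14) (7,13) (11,19) (2,24)]:
  edge (0,24)–(2,14): clear
  edge (2,14)–(7,13): clear
  edge (7,13)–(11,19): clear
  edge (11,19)–(2,24): clear
  edge (2,24)–(0,24): clear
  midpoint (16,13/2) outside
  → clear
Obstacle 2 [(0,2) (10,5) (0,11)]:
  edge (0,2)–(10,5): clear
  edge (10,5)–(0,11): clear
  edge (0,11)–(0,2): clear
  midpoint (16,13/2) outside
  → clear
Obstacle 3 [(13,0) (19,1) (21,11) (15,10)]:
  edge (13,0)–(19,1): clear
  edge (19,1)–(21,11): crosses AB
  edge (21,11)–(15,10): clear
  edge (15,10)–(13,0): crosses AB
  → BLOCKED

BLOCKED by obstacle 3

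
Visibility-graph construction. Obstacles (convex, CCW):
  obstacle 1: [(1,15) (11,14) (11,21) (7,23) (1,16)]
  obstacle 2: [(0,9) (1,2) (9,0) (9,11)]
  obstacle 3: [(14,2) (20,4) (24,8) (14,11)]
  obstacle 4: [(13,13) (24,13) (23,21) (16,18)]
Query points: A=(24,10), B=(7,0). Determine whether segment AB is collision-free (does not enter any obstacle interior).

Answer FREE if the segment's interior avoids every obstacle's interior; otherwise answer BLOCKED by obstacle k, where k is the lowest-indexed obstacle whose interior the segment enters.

Obstacle 1 [(1,15) (11,14) (11,21) (7,23) (1,16)]:
  edge (1,15)–(11,14): clear
  edge (11,14)–(11,21): clear
  edge (11,21)–(7,23): clear
  edge (7,23)–(1,16): clear
  edge (1,16)–(1,15): clear
  midpoint (31/2,5) outside
  → clear
Obstacle 2 [(0,9) (1,2) (9,0) (9,11)]:
  edge (0,9)–(1,2): clear
  edge (1,2)–(9,0): crosses AB
  edge (9,0)–(9,11): crosses AB
  edge (9,11)–(0,9): clear
  → BLOCKED
Obstacle 3 [(14,2) (20,4) (24,8) (14,11)]:
  edge (14,2)–(20,4): clear
  edge (20,4)–(24,8): clear
  edge (24,8)–(14,11): crosses AB
  edge (14,11)–(14,2): crosses AB
  → BLOCKED
Obstacle 4 [(13,13) (24,13) (23,21) (16,18)]:
  edge (13,13)–(24,13): clear
  edge (24,13)–(23,21): clear
  edge (23,21)–(16,18): clear
  edge (16,18)–(13,13): clear
  midpoint (31/2,5) outside
  → clear

BLOCKED by obstacle 2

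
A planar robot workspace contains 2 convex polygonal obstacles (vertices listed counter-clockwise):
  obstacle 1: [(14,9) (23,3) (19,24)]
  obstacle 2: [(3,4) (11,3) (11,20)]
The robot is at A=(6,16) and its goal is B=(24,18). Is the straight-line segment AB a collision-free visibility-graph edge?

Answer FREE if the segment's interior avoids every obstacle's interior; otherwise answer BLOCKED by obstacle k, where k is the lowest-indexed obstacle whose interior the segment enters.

Obstacle 1 [(14,9) (23,3) (19,24)]:
  edge (14,9)–(23,3): clear
  edge (23,3)–(19,24): crosses AB
  edge (19,24)–(14,9): crosses AB
  → BLOCKED
Obstacle 2 [(3,4) (11,3) (11,20)]:
  edge (3,4)–(11,3): clear
  edge (11,3)–(11,20): crosses AB
  edge (11,20)–(3,4): crosses AB
  → BLOCKED

BLOCKED by obstacle 1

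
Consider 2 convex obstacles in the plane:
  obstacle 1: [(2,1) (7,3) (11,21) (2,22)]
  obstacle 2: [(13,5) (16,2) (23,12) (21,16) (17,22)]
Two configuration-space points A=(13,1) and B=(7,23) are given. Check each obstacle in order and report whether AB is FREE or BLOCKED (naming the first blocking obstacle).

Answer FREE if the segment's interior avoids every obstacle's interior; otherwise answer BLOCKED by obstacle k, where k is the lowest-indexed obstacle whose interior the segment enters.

BLOCKED by obstacle 1

Obstacle 1 [(2,1) (7,3) (11,21) (2,22)]:
  edge (2,1)–(7,3): clear
  edge (7,3)–(11,21): crosses AB
  edge (11,21)–(2,22): crosses AB
  edge (2,22)–(2,1): clear
  → BLOCKED
Obstacle 2 [(13,5) (16,2) (23,12) (21,16) (17,22)]:
  edge (13,5)–(16,2): clear
  edge (16,2)–(23,12): clear
  edge (23,12)–(21,16): clear
  edge (21,16)–(17,22): clear
  edge (17,22)–(13,5): clear
  midpoint (10,12) outside
  → clear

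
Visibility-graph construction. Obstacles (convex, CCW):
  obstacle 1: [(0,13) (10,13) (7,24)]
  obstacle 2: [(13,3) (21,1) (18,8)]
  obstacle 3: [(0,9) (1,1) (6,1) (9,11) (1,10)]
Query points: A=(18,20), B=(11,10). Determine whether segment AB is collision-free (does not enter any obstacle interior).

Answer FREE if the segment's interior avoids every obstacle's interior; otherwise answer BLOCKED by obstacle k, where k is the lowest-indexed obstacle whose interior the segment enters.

FREE

Obstacle 1 [(0,13) (10,13) (7,24)]:
  edge (0,13)–(10,13): clear
  edge (10,13)–(7,24): clear
  edge (7,24)–(0,13): clear
  midpoint (29/2,15) outside
  → clear
Obstacle 2 [(13,3) (21,1) (18,8)]:
  edge (13,3)–(21,1): clear
  edge (21,1)–(18,8): clear
  edge (18,8)–(13,3): clear
  midpoint (29/2,15) outside
  → clear
Obstacle 3 [(0,9) (1,1) (6,1) (9,11) (1,10)]:
  edge (0,9)–(1,1): clear
  edge (1,1)–(6,1): clear
  edge (6,1)–(9,11): clear
  edge (9,11)–(1,10): clear
  edge (1,10)–(0,9): clear
  midpoint (29/2,15) outside
  → clear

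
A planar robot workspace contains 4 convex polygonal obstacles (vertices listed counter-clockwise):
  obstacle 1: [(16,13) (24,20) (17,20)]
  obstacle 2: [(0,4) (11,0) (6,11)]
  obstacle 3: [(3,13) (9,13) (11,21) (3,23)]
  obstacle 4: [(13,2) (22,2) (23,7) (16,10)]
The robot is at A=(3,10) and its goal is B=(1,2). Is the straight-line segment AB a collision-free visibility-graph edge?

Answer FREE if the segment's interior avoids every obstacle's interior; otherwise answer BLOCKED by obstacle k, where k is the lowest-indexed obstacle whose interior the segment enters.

Obstacle 1 [(16,13) (24,20) (17,20)]:
  edge (16,13)–(24,20): clear
  edge (24,20)–(17,20): clear
  edge (17,20)–(16,13): clear
  midpoint (2,6) outside
  → clear
Obstacle 2 [(0,4) (11,0) (6,11)]:
  edge (0,4)–(11,0): crosses AB
  edge (11,0)–(6,11): clear
  edge (6,11)–(0,4): crosses AB
  → BLOCKED
Obstacle 3 [(3,13) (9,13) (11,21) (3,23)]:
  edge (3,13)–(9,13): clear
  edge (9,13)–(11,21): clear
  edge (11,21)–(3,23): clear
  edge (3,23)–(3,13): clear
  midpoint (2,6) outside
  → clear
Obstacle 4 [(13,2) (22,2) (23,7) (16,10)]:
  edge (13,2)–(22,2): clear
  edge (22,2)–(23,7): clear
  edge (23,7)–(16,10): clear
  edge (16,10)–(13,2): clear
  midpoint (2,6) outside
  → clear

BLOCKED by obstacle 2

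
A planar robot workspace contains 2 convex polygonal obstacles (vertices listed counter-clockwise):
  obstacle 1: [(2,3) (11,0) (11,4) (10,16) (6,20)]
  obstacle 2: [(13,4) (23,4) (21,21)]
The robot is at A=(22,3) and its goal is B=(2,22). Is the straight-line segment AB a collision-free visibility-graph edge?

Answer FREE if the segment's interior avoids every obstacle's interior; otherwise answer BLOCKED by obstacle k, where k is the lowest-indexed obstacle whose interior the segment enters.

Obstacle 1 [(2,3) (11,0) (11,4) (10,16) (6,20)]:
  edge (2,3)–(11,0): clear
  edge (11,0)–(11,4): clear
  edge (11,4)–(10,16): crosses AB
  edge (10,16)–(6,20): clear
  edge (6,20)–(2,3): crosses AB
  → BLOCKED
Obstacle 2 [(13,4) (23,4) (21,21)]:
  edge (13,4)–(23,4): crosses AB
  edge (23,4)–(21,21): clear
  edge (21,21)–(13,4): crosses AB
  → BLOCKED

BLOCKED by obstacle 1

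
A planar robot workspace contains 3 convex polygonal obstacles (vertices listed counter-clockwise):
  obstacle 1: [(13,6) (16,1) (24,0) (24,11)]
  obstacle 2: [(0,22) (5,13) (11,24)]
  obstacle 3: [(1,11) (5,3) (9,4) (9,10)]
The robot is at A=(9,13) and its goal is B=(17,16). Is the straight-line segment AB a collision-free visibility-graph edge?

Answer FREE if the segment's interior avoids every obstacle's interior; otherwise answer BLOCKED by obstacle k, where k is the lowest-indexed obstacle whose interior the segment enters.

Obstacle 1 [(13,6) (16,1) (24,0) (24,11)]:
  edge (13,6)–(16,1): clear
  edge (16,1)–(24,0): clear
  edge (24,0)–(24,11): clear
  edge (24,11)–(13,6): clear
  midpoint (13,29/2) outside
  → clear
Obstacle 2 [(0,22) (5,13) (11,24)]:
  edge (0,22)–(5,13): clear
  edge (5,13)–(11,24): clear
  edge (11,24)–(0,22): clear
  midpoint (13,29/2) outside
  → clear
Obstacle 3 [(1,11) (5,3) (9,4) (9,10)]:
  edge (1,11)–(5,3): clear
  edge (5,3)–(9,4): clear
  edge (9,4)–(9,10): clear
  edge (9,10)–(1,11): clear
  midpoint (13,29/2) outside
  → clear

FREE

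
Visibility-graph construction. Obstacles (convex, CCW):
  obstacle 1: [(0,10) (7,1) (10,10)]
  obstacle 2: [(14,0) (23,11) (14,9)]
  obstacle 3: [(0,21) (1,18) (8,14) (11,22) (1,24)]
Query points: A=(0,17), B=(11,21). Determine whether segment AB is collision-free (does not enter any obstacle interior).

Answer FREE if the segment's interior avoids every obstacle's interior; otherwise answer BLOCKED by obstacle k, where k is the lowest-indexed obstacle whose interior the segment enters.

BLOCKED by obstacle 3

Obstacle 1 [(0,10) (7,1) (10,10)]:
  edge (0,10)–(7,1): clear
  edge (7,1)–(10,10): clear
  edge (10,10)–(0,10): clear
  midpoint (11/2,19) outside
  → clear
Obstacle 2 [(14,0) (23,11) (14,9)]:
  edge (14,0)–(23,11): clear
  edge (23,11)–(14,9): clear
  edge (14,9)–(14,0): clear
  midpoint (11/2,19) outside
  → clear
Obstacle 3 [(0,21) (1,18) (8,14) (11,22) (1,24)]:
  edge (0,21)–(1,18): clear
  edge (1,18)–(8,14): crosses AB
  edge (8,14)–(11,22): crosses AB
  edge (11,22)–(1,24): clear
  edge (1,24)–(0,21): clear
  → BLOCKED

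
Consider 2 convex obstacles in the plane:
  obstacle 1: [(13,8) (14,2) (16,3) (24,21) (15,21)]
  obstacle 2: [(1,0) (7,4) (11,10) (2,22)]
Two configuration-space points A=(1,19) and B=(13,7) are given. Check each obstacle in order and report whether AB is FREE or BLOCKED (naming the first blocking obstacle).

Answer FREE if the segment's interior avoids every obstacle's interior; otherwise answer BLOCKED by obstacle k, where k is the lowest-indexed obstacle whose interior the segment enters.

Obstacle 1 [(13,8) (14,2) (16,3) (24,21) (15,21)]:
  edge (13,8)–(14,2): clear
  edge (14,2)–(16,3): clear
  edge (16,3)–(24,21): clear
  edge (24,21)–(15,21): clear
  edge (15,21)–(13,8): clear
  midpoint (7,13) outside
  → clear
Obstacle 2 [(1,0) (7,4) (11,10) (2,22)]:
  edge (1,0)–(7,4): clear
  edge (7,4)–(11,10): crosses AB
  edge (11,10)–(2,22): clear
  edge (2,22)–(1,0): crosses AB
  → BLOCKED

BLOCKED by obstacle 2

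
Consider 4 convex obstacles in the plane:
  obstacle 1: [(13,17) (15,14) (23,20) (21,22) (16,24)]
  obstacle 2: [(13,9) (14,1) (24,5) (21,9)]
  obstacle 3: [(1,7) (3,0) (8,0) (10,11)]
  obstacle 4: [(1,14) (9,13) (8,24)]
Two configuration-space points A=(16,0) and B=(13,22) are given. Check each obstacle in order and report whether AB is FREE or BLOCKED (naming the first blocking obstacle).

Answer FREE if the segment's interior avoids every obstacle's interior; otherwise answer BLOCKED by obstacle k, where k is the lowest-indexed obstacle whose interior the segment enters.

Obstacle 1 [(13,17) (15,14) (23,20) (21,22) (16,24)]:
  edge (13,17)–(15,14): crosses AB
  edge (15,14)–(23,20): clear
  edge (23,20)–(21,22): clear
  edge (21,22)–(16,24): clear
  edge (16,24)–(13,17): crosses AB
  → BLOCKED
Obstacle 2 [(13,9) (14,1) (24,5) (21,9)]:
  edge (13,9)–(14,1): clear
  edge (14,1)–(24,5): crosses AB
  edge (24,5)–(21,9): clear
  edge (21,9)–(13,9): crosses AB
  → BLOCKED
Obstacle 3 [(1,7) (3,0) (8,0) (10,11)]:
  edge (1,7)–(3,0): clear
  edge (3,0)–(8,0): clear
  edge (8,0)–(10,11): clear
  edge (10,11)–(1,7): clear
  midpoint (29/2,11) outside
  → clear
Obstacle 4 [(1,14) (9,13) (8,24)]:
  edge (1,14)–(9,13): clear
  edge (9,13)–(8,24): clear
  edge (8,24)–(1,14): clear
  midpoint (29/2,11) outside
  → clear

BLOCKED by obstacle 1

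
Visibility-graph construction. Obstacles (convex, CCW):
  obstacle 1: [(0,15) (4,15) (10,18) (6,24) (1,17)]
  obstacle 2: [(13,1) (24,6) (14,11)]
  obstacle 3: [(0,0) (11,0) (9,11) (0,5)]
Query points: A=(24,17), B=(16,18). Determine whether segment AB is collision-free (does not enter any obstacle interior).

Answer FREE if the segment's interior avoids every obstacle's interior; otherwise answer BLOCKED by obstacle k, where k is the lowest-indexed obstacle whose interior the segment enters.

Obstacle 1 [(0,15) (4,15) (10,18) (6,24) (1,17)]:
  edge (0,15)–(4,15): clear
  edge (4,15)–(10,18): clear
  edge (10,18)–(6,24): clear
  edge (6,24)–(1,17): clear
  edge (1,17)–(0,15): clear
  midpoint (20,35/2) outside
  → clear
Obstacle 2 [(13,1) (24,6) (14,11)]:
  edge (13,1)–(24,6): clear
  edge (24,6)–(14,11): clear
  edge (14,11)–(13,1): clear
  midpoint (20,35/2) outside
  → clear
Obstacle 3 [(0,0) (11,0) (9,11) (0,5)]:
  edge (0,0)–(11,0): clear
  edge (11,0)–(9,11): clear
  edge (9,11)–(0,5): clear
  edge (0,5)–(0,0): clear
  midpoint (20,35/2) outside
  → clear

FREE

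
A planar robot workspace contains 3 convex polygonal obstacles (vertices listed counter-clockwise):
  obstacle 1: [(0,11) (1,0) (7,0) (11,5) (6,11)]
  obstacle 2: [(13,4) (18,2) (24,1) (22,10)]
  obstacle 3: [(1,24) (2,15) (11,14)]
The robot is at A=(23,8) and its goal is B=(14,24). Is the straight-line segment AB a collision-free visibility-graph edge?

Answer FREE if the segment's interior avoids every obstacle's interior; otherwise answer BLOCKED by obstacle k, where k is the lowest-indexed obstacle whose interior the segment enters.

Obstacle 1 [(0,11) (1,0) (7,0) (11,5) (6,11)]:
  edge (0,11)–(1,0): clear
  edge (1,0)–(7,0): clear
  edge (7,0)–(11,5): clear
  edge (11,5)–(6,11): clear
  edge (6,11)–(0,11): clear
  midpoint (37/2,16) outside
  → clear
Obstacle 2 [(13,4) (18,2) (24,1) (22,10)]:
  edge (13,4)–(18,2): clear
  edge (18,2)–(24,1): clear
  edge (24,1)–(22,10): crosses AB
  edge (22,10)–(13,4): crosses AB
  → BLOCKED
Obstacle 3 [(1,24) (2,15) (11,14)]:
  edge (1,24)–(2,15): clear
  edge (2,15)–(11,14): clear
  edge (11,14)–(1,24): clear
  midpoint (37/2,16) outside
  → clear

BLOCKED by obstacle 2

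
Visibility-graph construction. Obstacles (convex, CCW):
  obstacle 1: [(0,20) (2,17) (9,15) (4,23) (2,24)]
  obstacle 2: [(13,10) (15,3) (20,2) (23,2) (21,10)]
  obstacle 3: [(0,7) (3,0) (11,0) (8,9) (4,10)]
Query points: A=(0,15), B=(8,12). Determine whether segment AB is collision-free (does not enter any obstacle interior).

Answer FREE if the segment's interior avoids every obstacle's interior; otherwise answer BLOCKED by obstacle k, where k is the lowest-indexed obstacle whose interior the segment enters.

Obstacle 1 [(0,20) (2,17) (9,15) (4,23) (2,24)]:
  edge (0,20)–(2,17): clear
  edge (2,17)–(9,15): clear
  edge (9,15)–(4,23): clear
  edge (4,23)–(2,24): clear
  edge (2,24)–(0,20): clear
  midpoint (4,27/2) outside
  → clear
Obstacle 2 [(13,10) (15,3) (20,2) (23,2) (21,10)]:
  edge (13,10)–(15,3): clear
  edge (15,3)–(20,2): clear
  edge (20,2)–(23,2): clear
  edge (23,2)–(21,10): clear
  edge (21,10)–(13,10): clear
  midpoint (4,27/2) outside
  → clear
Obstacle 3 [(0,7) (3,0) (11,0) (8,9) (4,10)]:
  edge (0,7)–(3,0): clear
  edge (3,0)–(11,0): clear
  edge (11,0)–(8,9): clear
  edge (8,9)–(4,10): clear
  edge (4,10)–(0,7): clear
  midpoint (4,27/2) outside
  → clear

FREE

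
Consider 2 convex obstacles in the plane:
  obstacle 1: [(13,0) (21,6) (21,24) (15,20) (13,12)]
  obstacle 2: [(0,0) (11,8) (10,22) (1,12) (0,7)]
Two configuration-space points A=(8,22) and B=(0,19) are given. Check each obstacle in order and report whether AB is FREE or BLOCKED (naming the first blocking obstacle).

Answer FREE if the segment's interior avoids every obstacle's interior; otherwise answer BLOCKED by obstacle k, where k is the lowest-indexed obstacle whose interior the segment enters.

Obstacle 1 [(13,0) (21,6) (21,24) (15,20) (13,12)]:
  edge (13,0)–(21,6): clear
  edge (21,6)–(21,24): clear
  edge (21,24)–(15,20): clear
  edge (15,20)–(13,12): clear
  edge (13,12)–(13,0): clear
  midpoint (4,41/2) outside
  → clear
Obstacle 2 [(0,0) (11,8) (10,22) (1,12) (0,7)]:
  edge (0,0)–(11,8): clear
  edge (11,8)–(10,22): clear
  edge (10,22)–(1,12): clear
  edge (1,12)–(0,7): clear
  edge (0,7)–(0,0): clear
  midpoint (4,41/2) outside
  → clear

FREE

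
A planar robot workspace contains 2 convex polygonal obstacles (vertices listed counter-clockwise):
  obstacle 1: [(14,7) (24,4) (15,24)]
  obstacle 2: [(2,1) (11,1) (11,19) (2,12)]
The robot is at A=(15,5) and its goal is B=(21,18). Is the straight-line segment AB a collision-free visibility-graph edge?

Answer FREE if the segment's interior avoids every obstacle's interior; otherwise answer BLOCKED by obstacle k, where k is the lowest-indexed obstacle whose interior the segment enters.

Obstacle 1 [(14,7) (24,4) (15,24)]:
  edge (14,7)–(24,4): crosses AB
  edge (24,4)–(15,24): crosses AB
  edge (15,24)–(14,7): clear
  → BLOCKED
Obstacle 2 [(2,1) (11,1) (11,19) (2,12)]:
  edge (2,1)–(11,1): clear
  edge (11,1)–(11,19): clear
  edge (11,19)–(2,12): clear
  edge (2,12)–(2,1): clear
  midpoint (18,23/2) outside
  → clear

BLOCKED by obstacle 1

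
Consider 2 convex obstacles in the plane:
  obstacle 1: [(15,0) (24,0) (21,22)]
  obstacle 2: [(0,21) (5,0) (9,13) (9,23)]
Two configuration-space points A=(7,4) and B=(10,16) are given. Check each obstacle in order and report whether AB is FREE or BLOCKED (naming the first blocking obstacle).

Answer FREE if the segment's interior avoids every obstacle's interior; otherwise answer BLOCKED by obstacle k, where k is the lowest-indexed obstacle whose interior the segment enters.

Obstacle 1 [(15,0) (24,0) (21,22)]:
  edge (15,0)–(24,0): clear
  edge (24,0)–(21,22): clear
  edge (21,22)–(15,0): clear
  midpoint (17/2,10) outside
  → clear
Obstacle 2 [(0,21) (5,0) (9,13) (9,23)]:
  edge (0,21)–(5,0): clear
  edge (5,0)–(9,13): clear
  edge (9,13)–(9,23): clear
  edge (9,23)–(0,21): clear
  midpoint (17/2,10) outside
  → clear

FREE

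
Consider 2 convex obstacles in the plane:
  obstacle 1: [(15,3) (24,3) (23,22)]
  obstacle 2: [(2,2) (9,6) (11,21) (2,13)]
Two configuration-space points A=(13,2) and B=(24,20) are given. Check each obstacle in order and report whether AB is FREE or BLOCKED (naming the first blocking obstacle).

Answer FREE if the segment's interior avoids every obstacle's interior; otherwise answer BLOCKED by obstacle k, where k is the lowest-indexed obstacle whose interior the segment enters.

Obstacle 1 [(15,3) (24,3) (23,22)]:
  edge (15,3)–(24,3): clear
  edge (24,3)–(23,22): crosses AB
  edge (23,22)–(15,3): crosses AB
  → BLOCKED
Obstacle 2 [(2,2) (9,6) (11,21) (2,13)]:
  edge (2,2)–(9,6): clear
  edge (9,6)–(11,21): clear
  edge (11,21)–(2,13): clear
  edge (2,13)–(2,2): clear
  midpoint (37/2,11) outside
  → clear

BLOCKED by obstacle 1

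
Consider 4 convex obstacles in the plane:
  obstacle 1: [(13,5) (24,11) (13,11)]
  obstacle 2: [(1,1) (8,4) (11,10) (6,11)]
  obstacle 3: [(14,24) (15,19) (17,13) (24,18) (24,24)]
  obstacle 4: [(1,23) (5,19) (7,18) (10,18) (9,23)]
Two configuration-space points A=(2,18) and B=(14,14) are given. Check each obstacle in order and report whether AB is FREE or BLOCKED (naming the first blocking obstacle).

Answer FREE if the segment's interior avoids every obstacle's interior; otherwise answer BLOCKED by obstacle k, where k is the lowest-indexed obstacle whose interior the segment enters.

FREE

Obstacle 1 [(13,5) (24,11) (13,11)]:
  edge (13,5)–(24,11): clear
  edge (24,11)–(13,11): clear
  edge (13,11)–(13,5): clear
  midpoint (8,16) outside
  → clear
Obstacle 2 [(1,1) (8,4) (11,10) (6,11)]:
  edge (1,1)–(8,4): clear
  edge (8,4)–(11,10): clear
  edge (11,10)–(6,11): clear
  edge (6,11)–(1,1): clear
  midpoint (8,16) outside
  → clear
Obstacle 3 [(14,24) (15,19) (17,13) (24,18) (24,24)]:
  edge (14,24)–(15,19): clear
  edge (15,19)–(17,13): clear
  edge (17,13)–(24,18): clear
  edge (24,18)–(24,24): clear
  edge (24,24)–(14,24): clear
  midpoint (8,16) outside
  → clear
Obstacle 4 [(1,23) (5,19) (7,18) (10,18) (9,23)]:
  edge (1,23)–(5,19): clear
  edge (5,19)–(7,18): clear
  edge (7,18)–(10,18): clear
  edge (10,18)–(9,23): clear
  edge (9,23)–(1,23): clear
  midpoint (8,16) outside
  → clear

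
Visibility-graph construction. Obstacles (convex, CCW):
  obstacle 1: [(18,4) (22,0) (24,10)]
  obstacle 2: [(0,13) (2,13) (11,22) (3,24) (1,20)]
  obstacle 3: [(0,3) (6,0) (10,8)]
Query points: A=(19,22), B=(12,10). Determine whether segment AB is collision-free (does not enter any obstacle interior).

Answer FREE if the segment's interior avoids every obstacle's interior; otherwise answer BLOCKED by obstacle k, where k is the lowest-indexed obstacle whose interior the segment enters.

FREE

Obstacle 1 [(18,4) (22,0) (24,10)]:
  edge (18,4)–(22,0): clear
  edge (22,0)–(24,10): clear
  edge (24,10)–(18,4): clear
  midpoint (31/2,16) outside
  → clear
Obstacle 2 [(0,13) (2,13) (11,22) (3,24) (1,20)]:
  edge (0,13)–(2,13): clear
  edge (2,13)–(11,22): clear
  edge (11,22)–(3,24): clear
  edge (3,24)–(1,20): clear
  edge (1,20)–(0,13): clear
  midpoint (31/2,16) outside
  → clear
Obstacle 3 [(0,3) (6,0) (10,8)]:
  edge (0,3)–(6,0): clear
  edge (6,0)–(10,8): clear
  edge (10,8)–(0,3): clear
  midpoint (31/2,16) outside
  → clear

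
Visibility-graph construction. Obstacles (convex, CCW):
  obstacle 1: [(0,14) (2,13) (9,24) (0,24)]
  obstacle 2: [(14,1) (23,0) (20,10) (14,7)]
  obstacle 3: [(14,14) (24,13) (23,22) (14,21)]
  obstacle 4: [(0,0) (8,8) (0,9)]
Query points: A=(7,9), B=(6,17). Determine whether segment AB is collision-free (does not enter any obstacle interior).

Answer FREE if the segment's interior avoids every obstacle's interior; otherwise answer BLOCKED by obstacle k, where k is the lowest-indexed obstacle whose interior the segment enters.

FREE

Obstacle 1 [(0,14) (2,13) (9,24) (0,24)]:
  edge (0,14)–(2,13): clear
  edge (2,13)–(9,24): clear
  edge (9,24)–(0,24): clear
  edge (0,24)–(0,14): clear
  midpoint (13/2,13) outside
  → clear
Obstacle 2 [(14,1) (23,0) (20,10) (14,7)]:
  edge (14,1)–(23,0): clear
  edge (23,0)–(20,10): clear
  edge (20,10)–(14,7): clear
  edge (14,7)–(14,1): clear
  midpoint (13/2,13) outside
  → clear
Obstacle 3 [(14,14) (24,13) (23,22) (14,21)]:
  edge (14,14)–(24,13): clear
  edge (24,13)–(23,22): clear
  edge (23,22)–(14,21): clear
  edge (14,21)–(14,14): clear
  midpoint (13/2,13) outside
  → clear
Obstacle 4 [(0,0) (8,8) (0,9)]:
  edge (0,0)–(8,8): clear
  edge (8,8)–(0,9): clear
  edge (0,9)–(0,0): clear
  midpoint (13/2,13) outside
  → clear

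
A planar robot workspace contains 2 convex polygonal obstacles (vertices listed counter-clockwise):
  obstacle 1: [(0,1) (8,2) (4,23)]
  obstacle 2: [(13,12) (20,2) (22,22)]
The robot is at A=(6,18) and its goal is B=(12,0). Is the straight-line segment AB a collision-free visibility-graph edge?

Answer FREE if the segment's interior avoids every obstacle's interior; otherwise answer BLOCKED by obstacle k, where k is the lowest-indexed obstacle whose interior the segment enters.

Obstacle 1 [(0,1) (8,2) (4,23)]:
  edge (0,1)–(8,2): clear
  edge (8,2)–(4,23): clear
  edge (4,23)–(0,1): clear
  midpoint (9,9) outside
  → clear
Obstacle 2 [(13,12) (20,2) (22,22)]:
  edge (13,12)–(20,2): clear
  edge (20,2)–(22,22): clear
  edge (22,22)–(13,12): clear
  midpoint (9,9) outside
  → clear

FREE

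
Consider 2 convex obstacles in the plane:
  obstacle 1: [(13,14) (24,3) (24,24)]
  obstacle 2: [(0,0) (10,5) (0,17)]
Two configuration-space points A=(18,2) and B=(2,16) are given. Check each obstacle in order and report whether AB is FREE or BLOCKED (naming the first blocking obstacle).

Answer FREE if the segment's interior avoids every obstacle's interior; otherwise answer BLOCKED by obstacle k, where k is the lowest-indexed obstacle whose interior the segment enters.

Obstacle 1 [(13,14) (24,3) (24,24)]:
  edge (13,14)–(24,3): clear
  edge (24,3)–(24,24): clear
  edge (24,24)–(13,14): clear
  midpoint (10,9) outside
  → clear
Obstacle 2 [(0,0) (10,5) (0,17)]:
  edge (0,0)–(10,5): clear
  edge (10,5)–(0,17): clear
  edge (0,17)–(0,0): clear
  midpoint (10,9) outside
  → clear

FREE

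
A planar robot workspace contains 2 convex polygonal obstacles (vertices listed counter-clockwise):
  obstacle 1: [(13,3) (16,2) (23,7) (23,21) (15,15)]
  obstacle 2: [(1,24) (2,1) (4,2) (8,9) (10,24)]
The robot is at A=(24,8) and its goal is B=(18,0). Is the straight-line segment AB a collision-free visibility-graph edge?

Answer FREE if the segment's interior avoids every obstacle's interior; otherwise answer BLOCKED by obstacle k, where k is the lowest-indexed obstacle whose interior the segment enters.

Obstacle 1 [(13,3) (16,2) (23,7) (23,21) (15,15)]:
  edge (13,3)–(16,2): clear
  edge (16,2)–(23,7): clear
  edge (23,7)–(23,21): clear
  edge (23,21)–(15,15): clear
  edge (15,15)–(13,3): clear
  midpoint (21,4) outside
  → clear
Obstacle 2 [(1,24) (2,1) (4,2) (8,9) (10,24)]:
  edge (1,24)–(2,1): clear
  edge (2,1)–(4,2): clear
  edge (4,2)–(8,9): clear
  edge (8,9)–(10,24): clear
  edge (10,24)–(1,24): clear
  midpoint (21,4) outside
  → clear

FREE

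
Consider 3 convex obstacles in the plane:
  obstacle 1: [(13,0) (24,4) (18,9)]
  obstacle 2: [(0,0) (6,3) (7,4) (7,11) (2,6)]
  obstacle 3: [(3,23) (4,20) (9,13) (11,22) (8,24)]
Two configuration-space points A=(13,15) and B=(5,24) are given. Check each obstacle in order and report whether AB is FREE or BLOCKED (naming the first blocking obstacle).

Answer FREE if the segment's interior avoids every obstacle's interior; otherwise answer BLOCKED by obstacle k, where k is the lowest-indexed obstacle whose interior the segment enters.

Obstacle 1 [(13,0) (24,4) (18,9)]:
  edge (13,0)–(24,4): clear
  edge (24,4)–(18,9): clear
  edge (18,9)–(13,0): clear
  midpoint (9,39/2) outside
  → clear
Obstacle 2 [(0,0) (6,3) (7,4) (7,11) (2,6)]:
  edge (0,0)–(6,3): clear
  edge (6,3)–(7,4): clear
  edge (7,4)–(7,11): clear
  edge (7,11)–(2,6): clear
  edge (2,6)–(0,0): clear
  midpoint (9,39/2) outside
  → clear
Obstacle 3 [(3,23) (4,20) (9,13) (11,22) (8,24)]:
  edge (3,23)–(4,20): clear
  edge (4,20)–(9,13): clear
  edge (9,13)–(11,22): crosses AB
  edge (11,22)–(8,24): clear
  edge (8,24)–(3,23): crosses AB
  → BLOCKED

BLOCKED by obstacle 3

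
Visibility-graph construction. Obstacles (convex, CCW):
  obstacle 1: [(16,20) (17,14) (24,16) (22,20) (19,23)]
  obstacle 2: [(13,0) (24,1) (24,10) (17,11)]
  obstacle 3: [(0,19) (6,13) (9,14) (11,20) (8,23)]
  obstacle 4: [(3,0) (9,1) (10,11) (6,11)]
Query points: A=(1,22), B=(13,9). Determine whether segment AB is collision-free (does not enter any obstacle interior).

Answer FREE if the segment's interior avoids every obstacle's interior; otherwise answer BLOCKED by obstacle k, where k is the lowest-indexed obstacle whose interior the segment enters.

BLOCKED by obstacle 3

Obstacle 1 [(16,20) (17,14) (24,16) (22,20) (19,23)]:
  edge (16,20)–(17,14): clear
  edge (17,14)–(24,16): clear
  edge (24,16)–(22,20): clear
  edge (22,20)–(19,23): clear
  edge (19,23)–(16,20): clear
  midpoint (7,31/2) outside
  → clear
Obstacle 2 [(13,0) (24,1) (24,10) (17,11)]:
  edge (13,0)–(24,1): clear
  edge (24,1)–(24,10): clear
  edge (24,10)–(17,11): clear
  edge (17,11)–(13,0): clear
  midpoint (7,31/2) outside
  → clear
Obstacle 3 [(0,19) (6,13) (9,14) (11,20) (8,23)]:
  edge (0,19)–(6,13): clear
  edge (6,13)–(9,14): crosses AB
  edge (9,14)–(11,20): clear
  edge (11,20)–(8,23): clear
  edge (8,23)–(0,19): crosses AB
  → BLOCKED
Obstacle 4 [(3,0) (9,1) (10,11) (6,11)]:
  edge (3,0)–(9,1): clear
  edge (9,1)–(10,11): clear
  edge (10,11)–(6,11): clear
  edge (6,11)–(3,0): clear
  midpoint (7,31/2) outside
  → clear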